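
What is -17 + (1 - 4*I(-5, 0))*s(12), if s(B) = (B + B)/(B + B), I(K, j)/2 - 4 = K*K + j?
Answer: -248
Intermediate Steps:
I(K, j) = 8 + 2*j + 2*K² (I(K, j) = 8 + 2*(K*K + j) = 8 + 2*(K² + j) = 8 + 2*(j + K²) = 8 + (2*j + 2*K²) = 8 + 2*j + 2*K²)
s(B) = 1 (s(B) = (2*B)/((2*B)) = (2*B)*(1/(2*B)) = 1)
-17 + (1 - 4*I(-5, 0))*s(12) = -17 + (1 - 4*(8 + 2*0 + 2*(-5)²))*1 = -17 + (1 - 4*(8 + 0 + 2*25))*1 = -17 + (1 - 4*(8 + 0 + 50))*1 = -17 + (1 - 4*58)*1 = -17 + (1 - 232)*1 = -17 - 231*1 = -17 - 231 = -248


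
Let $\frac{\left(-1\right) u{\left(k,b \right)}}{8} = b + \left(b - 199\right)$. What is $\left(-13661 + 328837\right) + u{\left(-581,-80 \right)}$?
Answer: $318048$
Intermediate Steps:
$u{\left(k,b \right)} = 1592 - 16 b$ ($u{\left(k,b \right)} = - 8 \left(b + \left(b - 199\right)\right) = - 8 \left(b + \left(-199 + b\right)\right) = - 8 \left(-199 + 2 b\right) = 1592 - 16 b$)
$\left(-13661 + 328837\right) + u{\left(-581,-80 \right)} = \left(-13661 + 328837\right) + \left(1592 - -1280\right) = 315176 + \left(1592 + 1280\right) = 315176 + 2872 = 318048$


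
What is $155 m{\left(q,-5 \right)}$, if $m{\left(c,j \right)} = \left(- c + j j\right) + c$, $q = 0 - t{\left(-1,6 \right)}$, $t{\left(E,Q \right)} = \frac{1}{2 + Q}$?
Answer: $3875$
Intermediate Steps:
$q = - \frac{1}{8}$ ($q = 0 - \frac{1}{2 + 6} = 0 - \frac{1}{8} = - \frac{1}{8} \approx -0.125$)
$m{\left(c,j \right)} = j^{2}$ ($m{\left(c,j \right)} = \left(- c + j^{2}\right) + c = \left(j^{2} - c\right) + c = j^{2}$)
$155 m{\left(q,-5 \right)} = 155 \left(-5\right)^{2} = 155 \cdot 25 = 3875$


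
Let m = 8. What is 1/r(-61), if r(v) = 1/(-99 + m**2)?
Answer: -35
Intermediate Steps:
r(v) = -1/35 (r(v) = 1/(-99 + 8**2) = 1/(-99 + 64) = 1/(-35) = -1/35)
1/r(-61) = 1/(-1/35) = -35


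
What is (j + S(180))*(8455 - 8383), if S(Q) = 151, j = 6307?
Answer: 464976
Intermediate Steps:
(j + S(180))*(8455 - 8383) = (6307 + 151)*(8455 - 8383) = 6458*72 = 464976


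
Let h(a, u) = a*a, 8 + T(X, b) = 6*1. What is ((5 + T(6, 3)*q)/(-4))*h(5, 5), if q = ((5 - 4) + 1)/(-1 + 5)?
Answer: -25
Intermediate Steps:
T(X, b) = -2 (T(X, b) = -8 + 6*1 = -8 + 6 = -2)
q = 1/2 (q = (1 + 1)/4 = 2*(1/4) = 1/2 ≈ 0.50000)
h(a, u) = a**2
((5 + T(6, 3)*q)/(-4))*h(5, 5) = ((5 - 2*1/2)/(-4))*5**2 = -(5 - 1)/4*25 = -1/4*4*25 = -1*25 = -25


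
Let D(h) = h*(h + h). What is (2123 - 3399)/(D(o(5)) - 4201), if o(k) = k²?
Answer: 1276/2951 ≈ 0.43240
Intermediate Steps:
D(h) = 2*h² (D(h) = h*(2*h) = 2*h²)
(2123 - 3399)/(D(o(5)) - 4201) = (2123 - 3399)/(2*(5²)² - 4201) = -1276/(2*25² - 4201) = -1276/(2*625 - 4201) = -1276/(1250 - 4201) = -1276/(-2951) = -1276*(-1/2951) = 1276/2951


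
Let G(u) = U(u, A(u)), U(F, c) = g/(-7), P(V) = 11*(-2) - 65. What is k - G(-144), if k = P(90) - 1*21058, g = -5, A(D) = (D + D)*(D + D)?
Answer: -148020/7 ≈ -21146.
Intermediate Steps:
A(D) = 4*D**2 (A(D) = (2*D)*(2*D) = 4*D**2)
P(V) = -87 (P(V) = -22 - 65 = -87)
U(F, c) = 5/7 (U(F, c) = -5/(-7) = -5*(-1/7) = 5/7)
k = -21145 (k = -87 - 1*21058 = -87 - 21058 = -21145)
G(u) = 5/7
k - G(-144) = -21145 - 1*5/7 = -21145 - 5/7 = -148020/7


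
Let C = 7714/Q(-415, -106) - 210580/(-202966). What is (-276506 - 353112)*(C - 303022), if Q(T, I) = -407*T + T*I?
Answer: 216947632384016117276/1137117015 ≈ 1.9079e+11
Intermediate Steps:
Q(T, I) = -407*T + I*T
C = 1220976548/1137117015 (C = 7714/((-415*(-407 - 106))) - 210580/(-202966) = 7714/((-415*(-513))) - 210580*(-1/202966) = 7714/212895 + 105290/101483 = 7714*(1/212895) + 105290/101483 = 406/11205 + 105290/101483 = 1220976548/1137117015 ≈ 1.0737)
(-276506 - 353112)*(C - 303022) = (-276506 - 353112)*(1220976548/1137117015 - 303022) = -629618*(-344570251142782/1137117015) = 216947632384016117276/1137117015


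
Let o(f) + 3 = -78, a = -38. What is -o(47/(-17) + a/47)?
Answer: 81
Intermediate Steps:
o(f) = -81 (o(f) = -3 - 78 = -81)
-o(47/(-17) + a/47) = -1*(-81) = 81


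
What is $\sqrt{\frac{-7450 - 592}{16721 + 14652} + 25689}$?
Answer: $\frac{\sqrt{25284534597215}}{31373} \approx 160.28$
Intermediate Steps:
$\sqrt{\frac{-7450 - 592}{16721 + 14652} + 25689} = \sqrt{\frac{-7450 + \left(-12352 + 11760\right)}{31373} + 25689} = \sqrt{\left(-7450 - 592\right) \frac{1}{31373} + 25689} = \sqrt{\left(-8042\right) \frac{1}{31373} + 25689} = \sqrt{- \frac{8042}{31373} + 25689} = \sqrt{\frac{805932955}{31373}} = \frac{\sqrt{25284534597215}}{31373}$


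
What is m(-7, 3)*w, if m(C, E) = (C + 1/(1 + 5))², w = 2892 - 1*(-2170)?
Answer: 4254611/18 ≈ 2.3637e+5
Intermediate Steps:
w = 5062 (w = 2892 + 2170 = 5062)
m(C, E) = (⅙ + C)² (m(C, E) = (C + 1/6)² = (C + ⅙)² = (⅙ + C)²)
m(-7, 3)*w = ((1 + 6*(-7))²/36)*5062 = ((1 - 42)²/36)*5062 = ((1/36)*(-41)²)*5062 = ((1/36)*1681)*5062 = (1681/36)*5062 = 4254611/18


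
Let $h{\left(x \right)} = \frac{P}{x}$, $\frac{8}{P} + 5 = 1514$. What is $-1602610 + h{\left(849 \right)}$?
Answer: $- \frac{2053169378002}{1281141} \approx -1.6026 \cdot 10^{6}$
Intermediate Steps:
$P = \frac{8}{1509}$ ($P = \frac{8}{-5 + 1514} = \frac{8}{1509} \approx 0.0053015$)
$h{\left(x \right)} = \frac{8}{1509 x}$
$-1602610 + h{\left(849 \right)} = -1602610 + \frac{8}{1509 \cdot 849} = -1602610 + \frac{8}{1509} \cdot \frac{1}{849} = -1602610 + \frac{8}{1281141} = - \frac{2053169378002}{1281141}$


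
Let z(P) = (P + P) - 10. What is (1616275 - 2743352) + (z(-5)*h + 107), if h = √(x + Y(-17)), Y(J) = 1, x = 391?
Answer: -1126970 - 280*√2 ≈ -1.1274e+6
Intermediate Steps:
z(P) = -10 + 2*P (z(P) = 2*P - 10 = -10 + 2*P)
h = 14*√2 (h = √(391 + 1) = √392 = 14*√2 ≈ 19.799)
(1616275 - 2743352) + (z(-5)*h + 107) = (1616275 - 2743352) + ((-10 + 2*(-5))*(14*√2) + 107) = -1127077 + ((-10 - 10)*(14*√2) + 107) = -1127077 + (-280*√2 + 107) = -1127077 + (107 - 280*√2) = -1126970 - 280*√2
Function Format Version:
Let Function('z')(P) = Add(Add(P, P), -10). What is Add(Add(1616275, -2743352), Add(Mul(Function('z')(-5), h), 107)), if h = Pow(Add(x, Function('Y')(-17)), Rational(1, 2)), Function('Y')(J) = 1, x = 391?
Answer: Add(-1126970, Mul(-280, Pow(2, Rational(1, 2)))) ≈ -1.1274e+6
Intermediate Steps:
Function('z')(P) = Add(-10, Mul(2, P)) (Function('z')(P) = Add(Mul(2, P), -10) = Add(-10, Mul(2, P)))
h = Mul(14, Pow(2, Rational(1, 2))) (h = Pow(Add(391, 1), Rational(1, 2)) = Pow(392, Rational(1, 2)) = Mul(14, Pow(2, Rational(1, 2))) ≈ 19.799)
Add(Add(1616275, -2743352), Add(Mul(Function('z')(-5), h), 107)) = Add(Add(1616275, -2743352), Add(Mul(Add(-10, Mul(2, -5)), Mul(14, Pow(2, Rational(1, 2)))), 107)) = Add(-1127077, Add(Mul(Add(-10, -10), Mul(14, Pow(2, Rational(1, 2)))), 107)) = Add(-1127077, Add(Mul(-20, Mul(14, Pow(2, Rational(1, 2)))), 107)) = Add(-1127077, Add(Mul(-280, Pow(2, Rational(1, 2))), 107)) = Add(-1127077, Add(107, Mul(-280, Pow(2, Rational(1, 2))))) = Add(-1126970, Mul(-280, Pow(2, Rational(1, 2))))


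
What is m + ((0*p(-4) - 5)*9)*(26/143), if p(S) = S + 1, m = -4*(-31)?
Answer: 1274/11 ≈ 115.82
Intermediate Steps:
m = 124
p(S) = 1 + S
m + ((0*p(-4) - 5)*9)*(26/143) = 124 + ((0*(1 - 4) - 5)*9)*(26/143) = 124 + ((0*(-3) - 5)*9)*(26*(1/143)) = 124 + ((0 - 5)*9)*(2/11) = 124 - 5*9*(2/11) = 124 - 45*2/11 = 124 - 90/11 = 1274/11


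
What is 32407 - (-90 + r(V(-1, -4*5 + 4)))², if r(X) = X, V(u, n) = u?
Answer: 24126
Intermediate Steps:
32407 - (-90 + r(V(-1, -4*5 + 4)))² = 32407 - (-90 - 1)² = 32407 - 1*(-91)² = 32407 - 1*8281 = 32407 - 8281 = 24126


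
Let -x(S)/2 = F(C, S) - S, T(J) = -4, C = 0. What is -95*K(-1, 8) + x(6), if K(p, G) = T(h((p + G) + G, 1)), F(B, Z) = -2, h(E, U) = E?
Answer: 396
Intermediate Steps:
x(S) = 4 + 2*S (x(S) = -2*(-2 - S) = 4 + 2*S)
K(p, G) = -4
-95*K(-1, 8) + x(6) = -95*(-4) + (4 + 2*6) = 380 + (4 + 12) = 380 + 16 = 396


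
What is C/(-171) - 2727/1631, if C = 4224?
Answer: -2451887/92967 ≈ -26.374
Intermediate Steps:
C/(-171) - 2727/1631 = 4224/(-171) - 2727/1631 = 4224*(-1/171) - 2727*1/1631 = -1408/57 - 2727/1631 = -2451887/92967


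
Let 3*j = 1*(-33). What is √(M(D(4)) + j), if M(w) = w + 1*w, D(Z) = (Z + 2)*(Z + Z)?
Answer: √85 ≈ 9.2195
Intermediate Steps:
D(Z) = 2*Z*(2 + Z) (D(Z) = (2 + Z)*(2*Z) = 2*Z*(2 + Z))
M(w) = 2*w (M(w) = w + w = 2*w)
j = -11 (j = (1*(-33))/3 = (⅓)*(-33) = -11)
√(M(D(4)) + j) = √(2*(2*4*(2 + 4)) - 11) = √(2*(2*4*6) - 11) = √(2*48 - 11) = √(96 - 11) = √85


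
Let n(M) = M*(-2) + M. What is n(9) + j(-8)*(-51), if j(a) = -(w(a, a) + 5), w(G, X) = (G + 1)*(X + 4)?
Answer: 1674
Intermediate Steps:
w(G, X) = (1 + G)*(4 + X)
n(M) = -M (n(M) = -2*M + M = -M)
j(a) = -9 - a**2 - 5*a (j(a) = -((4 + a + 4*a + a*a) + 5) = -((4 + a + 4*a + a**2) + 5) = -((4 + a**2 + 5*a) + 5) = -(9 + a**2 + 5*a) = -9 - a**2 - 5*a)
n(9) + j(-8)*(-51) = -1*9 + (-9 - 1*(-8)**2 - 5*(-8))*(-51) = -9 + (-9 - 1*64 + 40)*(-51) = -9 + (-9 - 64 + 40)*(-51) = -9 - 33*(-51) = -9 + 1683 = 1674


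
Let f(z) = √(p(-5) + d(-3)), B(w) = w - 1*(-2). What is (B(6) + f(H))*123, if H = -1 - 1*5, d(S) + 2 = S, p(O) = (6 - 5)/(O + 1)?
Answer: 984 + 123*I*√21/2 ≈ 984.0 + 281.83*I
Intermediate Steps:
p(O) = 1/(1 + O)
B(w) = 2 + w (B(w) = w + 2 = 2 + w)
d(S) = -2 + S
H = -6 (H = -1 - 5 = -6)
f(z) = I*√21/2 (f(z) = √(1/(1 - 5) + (-2 - 3)) = √(1/(-4) - 5) = √(-¼ - 5) = √(-21/4) = I*√21/2)
(B(6) + f(H))*123 = ((2 + 6) + I*√21/2)*123 = (8 + I*√21/2)*123 = 984 + 123*I*√21/2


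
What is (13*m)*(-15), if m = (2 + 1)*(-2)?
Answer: 1170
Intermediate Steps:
m = -6 (m = 3*(-2) = -6)
(13*m)*(-15) = (13*(-6))*(-15) = -78*(-15) = 1170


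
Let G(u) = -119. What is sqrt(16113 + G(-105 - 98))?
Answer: sqrt(15994) ≈ 126.47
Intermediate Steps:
sqrt(16113 + G(-105 - 98)) = sqrt(16113 - 119) = sqrt(15994)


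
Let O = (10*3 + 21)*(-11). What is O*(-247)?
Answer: 138567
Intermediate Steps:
O = -561 (O = (30 + 21)*(-11) = 51*(-11) = -561)
O*(-247) = -561*(-247) = 138567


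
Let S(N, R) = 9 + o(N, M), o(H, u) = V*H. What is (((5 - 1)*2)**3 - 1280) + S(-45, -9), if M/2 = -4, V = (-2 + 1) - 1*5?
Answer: -489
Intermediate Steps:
V = -6 (V = -1 - 5 = -6)
M = -8 (M = 2*(-4) = -8)
o(H, u) = -6*H
S(N, R) = 9 - 6*N
(((5 - 1)*2)**3 - 1280) + S(-45, -9) = (((5 - 1)*2)**3 - 1280) + (9 - 6*(-45)) = ((4*2)**3 - 1280) + (9 + 270) = (8**3 - 1280) + 279 = (512 - 1280) + 279 = -768 + 279 = -489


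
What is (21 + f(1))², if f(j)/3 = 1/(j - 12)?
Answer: 51984/121 ≈ 429.62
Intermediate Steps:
f(j) = 3/(-12 + j) (f(j) = 3/(j - 12) = 3/(-12 + j))
(21 + f(1))² = (21 + 3/(-12 + 1))² = (21 + 3/(-11))² = (21 + 3*(-1/11))² = (21 - 3/11)² = (228/11)² = 51984/121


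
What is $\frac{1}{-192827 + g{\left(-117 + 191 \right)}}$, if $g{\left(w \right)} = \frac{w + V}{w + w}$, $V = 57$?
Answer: $- \frac{148}{28538265} \approx -5.186 \cdot 10^{-6}$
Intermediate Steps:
$g{\left(w \right)} = \frac{57 + w}{2 w}$ ($g{\left(w \right)} = \frac{w + 57}{w + w} = \frac{57 + w}{2 w}$)
$\frac{1}{-192827 + g{\left(-117 + 191 \right)}} = \frac{1}{-192827 + \frac{57 + \left(-117 + 191\right)}{2 \left(-117 + 191\right)}} = \frac{1}{-192827 + \frac{57 + 74}{2 \cdot 74}} = \frac{1}{-192827 + \frac{1}{2} \cdot \frac{1}{74} \cdot 131} = \frac{1}{-192827 + \frac{131}{148}} = \frac{1}{- \frac{28538265}{148}} = - \frac{148}{28538265}$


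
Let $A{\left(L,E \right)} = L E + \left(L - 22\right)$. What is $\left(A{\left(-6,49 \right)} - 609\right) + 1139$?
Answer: $208$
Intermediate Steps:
$A{\left(L,E \right)} = -22 + L + E L$ ($A{\left(L,E \right)} = E L + \left(-22 + L\right) = -22 + L + E L$)
$\left(A{\left(-6,49 \right)} - 609\right) + 1139 = \left(\left(-22 - 6 + 49 \left(-6\right)\right) - 609\right) + 1139 = \left(\left(-22 - 6 - 294\right) - 609\right) + 1139 = \left(-322 - 609\right) + 1139 = -931 + 1139 = 208$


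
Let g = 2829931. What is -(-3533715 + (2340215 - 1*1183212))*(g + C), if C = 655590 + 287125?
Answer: 8966493019952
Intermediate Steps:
C = 942715
-(-3533715 + (2340215 - 1*1183212))*(g + C) = -(-3533715 + (2340215 - 1*1183212))*(2829931 + 942715) = -(-3533715 + (2340215 - 1183212))*3772646 = -(-3533715 + 1157003)*3772646 = -(-2376712)*3772646 = -1*(-8966493019952) = 8966493019952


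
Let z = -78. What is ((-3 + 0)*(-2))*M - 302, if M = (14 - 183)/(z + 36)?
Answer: -1945/7 ≈ -277.86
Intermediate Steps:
M = 169/42 (M = (14 - 183)/(-78 + 36) = -169/(-42) = -169*(-1/42) = 169/42 ≈ 4.0238)
((-3 + 0)*(-2))*M - 302 = ((-3 + 0)*(-2))*(169/42) - 302 = -3*(-2)*(169/42) - 302 = 6*(169/42) - 302 = 169/7 - 302 = -1945/7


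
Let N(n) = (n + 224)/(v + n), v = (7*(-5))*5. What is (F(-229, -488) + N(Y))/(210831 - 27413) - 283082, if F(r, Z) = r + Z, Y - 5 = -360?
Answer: -27518837546159/97211540 ≈ -2.8308e+5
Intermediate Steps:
Y = -355 (Y = 5 - 360 = -355)
v = -175 (v = -35*5 = -175)
N(n) = (224 + n)/(-175 + n) (N(n) = (n + 224)/(-175 + n) = (224 + n)/(-175 + n))
F(r, Z) = Z + r
(F(-229, -488) + N(Y))/(210831 - 27413) - 283082 = ((-488 - 229) + (224 - 355)/(-175 - 355))/(210831 - 27413) - 283082 = (-717 - 131/(-530))/183418 - 283082 = (-717 - 1/530*(-131))*(1/183418) - 283082 = (-717 + 131/530)*(1/183418) - 283082 = -379879/530*1/183418 - 283082 = -379879/97211540 - 283082 = -27518837546159/97211540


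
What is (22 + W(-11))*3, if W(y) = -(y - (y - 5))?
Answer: 51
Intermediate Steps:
W(y) = -5 (W(y) = -(y - (-5 + y)) = -(y + (5 - y)) = -1*5 = -5)
(22 + W(-11))*3 = (22 - 5)*3 = 17*3 = 51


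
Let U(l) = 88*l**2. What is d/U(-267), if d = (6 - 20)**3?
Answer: -343/784179 ≈ -0.00043740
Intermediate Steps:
d = -2744 (d = (-14)**3 = -2744)
d/U(-267) = -2744/(88*(-267)**2) = -2744/(88*71289) = -2744/6273432 = -2744*1/6273432 = -343/784179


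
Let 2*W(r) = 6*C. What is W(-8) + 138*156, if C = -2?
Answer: 21522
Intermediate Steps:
W(r) = -6 (W(r) = (6*(-2))/2 = (½)*(-12) = -6)
W(-8) + 138*156 = -6 + 138*156 = -6 + 21528 = 21522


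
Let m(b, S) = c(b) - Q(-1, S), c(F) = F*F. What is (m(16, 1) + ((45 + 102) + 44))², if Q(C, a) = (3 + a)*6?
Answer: 178929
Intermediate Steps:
Q(C, a) = 18 + 6*a
c(F) = F²
m(b, S) = -18 + b² - 6*S (m(b, S) = b² - (18 + 6*S) = b² + (-18 - 6*S) = -18 + b² - 6*S)
(m(16, 1) + ((45 + 102) + 44))² = ((-18 + 16² - 6*1) + ((45 + 102) + 44))² = ((-18 + 256 - 6) + (147 + 44))² = (232 + 191)² = 423² = 178929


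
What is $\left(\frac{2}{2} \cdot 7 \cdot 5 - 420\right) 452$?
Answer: $-174020$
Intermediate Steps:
$\left(\frac{2}{2} \cdot 7 \cdot 5 - 420\right) 452 = \left(2 \cdot \frac{1}{2} \cdot 7 \cdot 5 - 420\right) 452 = \left(1 \cdot 7 \cdot 5 - 420\right) 452 = \left(7 \cdot 5 - 420\right) 452 = \left(35 - 420\right) 452 = \left(-385\right) 452 = -174020$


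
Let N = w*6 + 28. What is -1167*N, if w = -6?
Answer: 9336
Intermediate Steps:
N = -8 (N = -6*6 + 28 = -36 + 28 = -8)
-1167*N = -1167*(-8) = 9336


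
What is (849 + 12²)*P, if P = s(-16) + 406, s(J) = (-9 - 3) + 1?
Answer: 392235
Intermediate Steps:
s(J) = -11 (s(J) = -12 + 1 = -11)
P = 395 (P = -11 + 406 = 395)
(849 + 12²)*P = (849 + 12²)*395 = (849 + 144)*395 = 993*395 = 392235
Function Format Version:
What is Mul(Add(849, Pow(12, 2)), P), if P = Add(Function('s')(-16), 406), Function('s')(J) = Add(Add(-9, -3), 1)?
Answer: 392235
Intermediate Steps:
Function('s')(J) = -11 (Function('s')(J) = Add(-12, 1) = -11)
P = 395 (P = Add(-11, 406) = 395)
Mul(Add(849, Pow(12, 2)), P) = Mul(Add(849, Pow(12, 2)), 395) = Mul(Add(849, 144), 395) = Mul(993, 395) = 392235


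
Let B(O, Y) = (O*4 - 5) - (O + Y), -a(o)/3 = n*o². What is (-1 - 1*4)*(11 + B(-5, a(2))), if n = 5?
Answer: -255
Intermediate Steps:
a(o) = -15*o²
B(O, Y) = -5 - Y + 3*O (B(O, Y) = (4*O - 5) + (-O - Y) = (-5 + 4*O) + (-O - Y) = -5 - Y + 3*O)
(-1 - 1*4)*(11 + B(-5, a(2))) = (-1 - 1*4)*(11 + (-5 - (-15)*2² + 3*(-5))) = (-1 - 4)*(11 + (-5 - (-15)*4 - 15)) = -5*(11 + (-5 - 1*(-60) - 15)) = -5*(11 + (-5 + 60 - 15)) = -5*(11 + 40) = -5*51 = -255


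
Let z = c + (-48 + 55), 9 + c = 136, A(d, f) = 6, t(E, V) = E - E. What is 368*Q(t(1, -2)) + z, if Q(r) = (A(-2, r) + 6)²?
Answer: 53126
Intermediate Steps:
t(E, V) = 0
c = 127 (c = -9 + 136 = 127)
Q(r) = 144 (Q(r) = (6 + 6)² = 12² = 144)
z = 134 (z = 127 + (-48 + 55) = 127 + 7 = 134)
368*Q(t(1, -2)) + z = 368*144 + 134 = 52992 + 134 = 53126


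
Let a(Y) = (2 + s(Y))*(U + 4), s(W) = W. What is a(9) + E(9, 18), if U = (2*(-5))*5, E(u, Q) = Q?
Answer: -488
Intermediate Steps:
U = -50 (U = -10*5 = -50)
a(Y) = -92 - 46*Y (a(Y) = (2 + Y)*(-50 + 4) = (2 + Y)*(-46) = -92 - 46*Y)
a(9) + E(9, 18) = (-92 - 46*9) + 18 = (-92 - 414) + 18 = -506 + 18 = -488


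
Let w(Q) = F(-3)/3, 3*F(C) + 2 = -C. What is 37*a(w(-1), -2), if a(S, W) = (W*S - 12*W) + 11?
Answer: 11581/9 ≈ 1286.8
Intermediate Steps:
F(C) = -⅔ - C/3 (F(C) = -⅔ + (-C)/3 = -⅔ - C/3)
w(Q) = ⅑ (w(Q) = (-⅔ - ⅓*(-3))/3 = (-⅔ + 1)*(⅓) = (⅓)*(⅓) = ⅑)
a(S, W) = 11 - 12*W + S*W (a(S, W) = (S*W - 12*W) + 11 = (-12*W + S*W) + 11 = 11 - 12*W + S*W)
37*a(w(-1), -2) = 37*(11 - 12*(-2) + (⅑)*(-2)) = 37*(11 + 24 - 2/9) = 37*(313/9) = 11581/9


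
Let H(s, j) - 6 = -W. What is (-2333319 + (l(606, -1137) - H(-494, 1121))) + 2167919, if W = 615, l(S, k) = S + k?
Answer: -165322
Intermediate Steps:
H(s, j) = -609 (H(s, j) = 6 - 1*615 = 6 - 615 = -609)
(-2333319 + (l(606, -1137) - H(-494, 1121))) + 2167919 = (-2333319 + ((606 - 1137) - 1*(-609))) + 2167919 = (-2333319 + (-531 + 609)) + 2167919 = (-2333319 + 78) + 2167919 = -2333241 + 2167919 = -165322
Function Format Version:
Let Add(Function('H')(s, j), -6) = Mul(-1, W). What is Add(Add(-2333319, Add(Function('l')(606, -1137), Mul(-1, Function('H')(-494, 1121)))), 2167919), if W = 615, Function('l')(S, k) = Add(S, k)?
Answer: -165322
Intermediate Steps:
Function('H')(s, j) = -609 (Function('H')(s, j) = Add(6, Mul(-1, 615)) = Add(6, -615) = -609)
Add(Add(-2333319, Add(Function('l')(606, -1137), Mul(-1, Function('H')(-494, 1121)))), 2167919) = Add(Add(-2333319, Add(Add(606, -1137), Mul(-1, -609))), 2167919) = Add(Add(-2333319, Add(-531, 609)), 2167919) = Add(Add(-2333319, 78), 2167919) = Add(-2333241, 2167919) = -165322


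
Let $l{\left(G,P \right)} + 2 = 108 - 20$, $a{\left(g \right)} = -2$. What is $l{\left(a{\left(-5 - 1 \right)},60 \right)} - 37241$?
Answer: $-37155$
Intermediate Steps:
$l{\left(G,P \right)} = 86$ ($l{\left(G,P \right)} = -2 + \left(108 - 20\right) = -2 + 88 = 86$)
$l{\left(a{\left(-5 - 1 \right)},60 \right)} - 37241 = 86 - 37241 = -37155$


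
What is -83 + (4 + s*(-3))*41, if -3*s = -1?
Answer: 40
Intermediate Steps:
s = 1/3 (s = -1/3*(-1) = 1/3 ≈ 0.33333)
-83 + (4 + s*(-3))*41 = -83 + (4 + (1/3)*(-3))*41 = -83 + (4 - 1)*41 = -83 + 3*41 = -83 + 123 = 40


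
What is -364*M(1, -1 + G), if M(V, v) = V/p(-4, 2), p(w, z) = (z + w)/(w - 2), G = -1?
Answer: -1092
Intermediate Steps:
p(w, z) = (w + z)/(-2 + w)
M(V, v) = 3*V (M(V, v) = V/(((-4 + 2)/(-2 - 4))) = V/((-2/(-6))) = V/((-⅙*(-2))) = V/(⅓) = V*3 = 3*V)
-364*M(1, -1 + G) = -1092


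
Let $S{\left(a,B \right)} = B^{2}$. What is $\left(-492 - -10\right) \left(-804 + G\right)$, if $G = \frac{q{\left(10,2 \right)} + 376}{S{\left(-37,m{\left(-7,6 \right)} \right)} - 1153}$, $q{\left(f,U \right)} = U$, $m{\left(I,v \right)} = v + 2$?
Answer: $\frac{46911132}{121} \approx 3.877 \cdot 10^{5}$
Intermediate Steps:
$m{\left(I,v \right)} = 2 + v$
$G = - \frac{42}{121}$ ($G = \frac{2 + 376}{\left(2 + 6\right)^{2} - 1153} = \frac{378}{8^{2} - 1153} = \frac{378}{64 - 1153} = \frac{378}{-1089} = 378 \left(- \frac{1}{1089}\right) = - \frac{42}{121} \approx -0.34711$)
$\left(-492 - -10\right) \left(-804 + G\right) = \left(-492 - -10\right) \left(-804 - \frac{42}{121}\right) = \left(-492 + \left(-18 + 28\right)\right) \left(- \frac{97326}{121}\right) = \left(-492 + 10\right) \left(- \frac{97326}{121}\right) = \left(-482\right) \left(- \frac{97326}{121}\right) = \frac{46911132}{121}$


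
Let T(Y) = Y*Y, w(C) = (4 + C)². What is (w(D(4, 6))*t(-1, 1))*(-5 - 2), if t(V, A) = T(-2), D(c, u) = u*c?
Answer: -21952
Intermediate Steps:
D(c, u) = c*u
T(Y) = Y²
t(V, A) = 4 (t(V, A) = (-2)² = 4)
(w(D(4, 6))*t(-1, 1))*(-5 - 2) = ((4 + 4*6)²*4)*(-5 - 2) = ((4 + 24)²*4)*(-7) = (28²*4)*(-7) = (784*4)*(-7) = 3136*(-7) = -21952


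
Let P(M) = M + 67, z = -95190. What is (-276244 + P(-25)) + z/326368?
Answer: -45071794763/163184 ≈ -2.7620e+5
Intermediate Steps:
P(M) = 67 + M
(-276244 + P(-25)) + z/326368 = (-276244 + (67 - 25)) - 95190/326368 = (-276244 + 42) - 95190*1/326368 = -276202 - 47595/163184 = -45071794763/163184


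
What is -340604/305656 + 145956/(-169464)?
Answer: -532981476/269779627 ≈ -1.9756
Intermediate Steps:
-340604/305656 + 145956/(-169464) = -340604*1/305656 + 145956*(-1/169464) = -85151/76414 - 12163/14122 = -532981476/269779627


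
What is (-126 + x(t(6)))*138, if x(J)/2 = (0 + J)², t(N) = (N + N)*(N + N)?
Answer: 5705748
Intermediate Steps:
t(N) = 4*N² (t(N) = (2*N)*(2*N) = 4*N²)
x(J) = 2*J² (x(J) = 2*(0 + J)² = 2*J²)
(-126 + x(t(6)))*138 = (-126 + 2*(4*6²)²)*138 = (-126 + 2*(4*36)²)*138 = (-126 + 2*144²)*138 = (-126 + 2*20736)*138 = (-126 + 41472)*138 = 41346*138 = 5705748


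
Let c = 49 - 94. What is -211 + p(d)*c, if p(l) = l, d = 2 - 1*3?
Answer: -166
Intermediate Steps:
d = -1 (d = 2 - 3 = -1)
c = -45
-211 + p(d)*c = -211 - 1*(-45) = -211 + 45 = -166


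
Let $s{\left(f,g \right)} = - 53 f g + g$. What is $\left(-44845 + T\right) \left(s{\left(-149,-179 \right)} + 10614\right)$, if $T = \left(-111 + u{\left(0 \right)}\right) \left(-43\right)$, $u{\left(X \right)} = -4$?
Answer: $55984807200$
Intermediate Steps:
$s{\left(f,g \right)} = g - 53 f g$ ($s{\left(f,g \right)} = - 53 f g + g = g - 53 f g$)
$T = 4945$ ($T = \left(-111 - 4\right) \left(-43\right) = \left(-115\right) \left(-43\right) = 4945$)
$\left(-44845 + T\right) \left(s{\left(-149,-179 \right)} + 10614\right) = \left(-44845 + 4945\right) \left(- 179 \left(1 - -7897\right) + 10614\right) = - 39900 \left(- 179 \left(1 + 7897\right) + 10614\right) = - 39900 \left(\left(-179\right) 7898 + 10614\right) = - 39900 \left(-1413742 + 10614\right) = \left(-39900\right) \left(-1403128\right) = 55984807200$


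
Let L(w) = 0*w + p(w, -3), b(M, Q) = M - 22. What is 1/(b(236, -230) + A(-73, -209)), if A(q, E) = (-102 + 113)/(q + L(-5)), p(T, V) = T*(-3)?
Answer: 58/12401 ≈ 0.0046770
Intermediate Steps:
p(T, V) = -3*T
b(M, Q) = -22 + M
L(w) = -3*w (L(w) = 0*w - 3*w = 0 - 3*w = -3*w)
A(q, E) = 11/(15 + q) (A(q, E) = (-102 + 113)/(q - 3*(-5)) = 11/(q + 15) = 11/(15 + q))
1/(b(236, -230) + A(-73, -209)) = 1/((-22 + 236) + 11/(15 - 73)) = 1/(214 + 11/(-58)) = 1/(214 + 11*(-1/58)) = 1/(214 - 11/58) = 1/(12401/58) = 58/12401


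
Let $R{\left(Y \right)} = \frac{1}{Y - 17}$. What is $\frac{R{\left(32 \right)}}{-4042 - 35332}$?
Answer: $- \frac{1}{590610} \approx -1.6932 \cdot 10^{-6}$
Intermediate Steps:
$R{\left(Y \right)} = \frac{1}{-17 + Y}$
$\frac{R{\left(32 \right)}}{-4042 - 35332} = \frac{1}{\left(-17 + 32\right) \left(-4042 - 35332\right)} = \frac{1}{15 \left(-39374\right)} = \frac{1}{15} \left(- \frac{1}{39374}\right) = - \frac{1}{590610}$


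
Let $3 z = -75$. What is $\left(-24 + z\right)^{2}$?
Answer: $2401$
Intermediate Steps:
$z = -25$ ($z = \frac{1}{3} \left(-75\right) = -25$)
$\left(-24 + z\right)^{2} = \left(-24 - 25\right)^{2} = \left(-49\right)^{2} = 2401$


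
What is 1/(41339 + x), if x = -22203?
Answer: 1/19136 ≈ 5.2257e-5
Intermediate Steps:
1/(41339 + x) = 1/(41339 - 22203) = 1/19136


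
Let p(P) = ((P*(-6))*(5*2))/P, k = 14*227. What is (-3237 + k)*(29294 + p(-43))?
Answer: -1724806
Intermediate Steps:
k = 3178
p(P) = -60 (p(P) = (-6*P*10)/P = (-60*P)/P = -60)
(-3237 + k)*(29294 + p(-43)) = (-3237 + 3178)*(29294 - 60) = -59*29234 = -1724806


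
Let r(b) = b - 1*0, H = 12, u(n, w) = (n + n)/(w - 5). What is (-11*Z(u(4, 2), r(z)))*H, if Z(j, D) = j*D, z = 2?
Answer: 704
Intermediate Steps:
u(n, w) = 2*n/(-5 + w) (u(n, w) = (2*n)/(-5 + w) = 2*n/(-5 + w))
r(b) = b (r(b) = b + 0 = b)
Z(j, D) = D*j
(-11*Z(u(4, 2), r(z)))*H = -22*2*4/(-5 + 2)*12 = -22*2*4/(-3)*12 = -22*2*4*(-1/3)*12 = -22*(-8)/3*12 = -11*(-16/3)*12 = (176/3)*12 = 704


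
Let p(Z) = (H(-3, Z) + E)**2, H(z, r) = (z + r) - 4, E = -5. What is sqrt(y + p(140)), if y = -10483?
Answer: sqrt(5901) ≈ 76.818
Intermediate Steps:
H(z, r) = -4 + r + z (H(z, r) = (r + z) - 4 = -4 + r + z)
p(Z) = (-12 + Z)**2 (p(Z) = ((-4 + Z - 3) - 5)**2 = ((-7 + Z) - 5)**2 = (-12 + Z)**2)
sqrt(y + p(140)) = sqrt(-10483 + (-12 + 140)**2) = sqrt(-10483 + 128**2) = sqrt(-10483 + 16384) = sqrt(5901)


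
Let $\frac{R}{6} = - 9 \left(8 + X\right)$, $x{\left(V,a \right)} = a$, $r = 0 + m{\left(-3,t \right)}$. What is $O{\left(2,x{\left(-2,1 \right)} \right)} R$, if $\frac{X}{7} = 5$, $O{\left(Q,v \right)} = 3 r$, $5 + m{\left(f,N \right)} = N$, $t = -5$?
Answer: $69660$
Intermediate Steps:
$m{\left(f,N \right)} = -5 + N$
$r = -10$ ($r = 0 - 10 = -10$)
$O{\left(Q,v \right)} = -30$ ($O{\left(Q,v \right)} = 3 \left(-10\right) = -30$)
$X = 35$ ($X = 7 \cdot 5 = 35$)
$R = -2322$ ($R = 6 \left(- 9 \left(8 + 35\right)\right) = 6 \left(\left(-9\right) 43\right) = 6 \left(-387\right) = -2322$)
$O{\left(2,x{\left(-2,1 \right)} \right)} R = \left(-30\right) \left(-2322\right) = 69660$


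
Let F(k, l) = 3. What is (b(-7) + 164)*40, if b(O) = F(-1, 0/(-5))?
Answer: 6680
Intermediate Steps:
b(O) = 3
(b(-7) + 164)*40 = (3 + 164)*40 = 167*40 = 6680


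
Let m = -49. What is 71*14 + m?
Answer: 945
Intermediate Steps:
71*14 + m = 71*14 - 49 = 994 - 49 = 945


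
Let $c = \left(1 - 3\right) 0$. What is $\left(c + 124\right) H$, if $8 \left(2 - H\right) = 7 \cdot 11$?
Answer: $- \frac{1891}{2} \approx -945.5$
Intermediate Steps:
$H = - \frac{61}{8}$ ($H = 2 - \frac{7 \cdot 11}{8} = 2 - \frac{77}{8} = - \frac{61}{8} \approx -7.625$)
$c = 0$ ($c = \left(-2\right) 0 = 0$)
$\left(c + 124\right) H = \left(0 + 124\right) \left(- \frac{61}{8}\right) = 124 \left(- \frac{61}{8}\right) = - \frac{1891}{2}$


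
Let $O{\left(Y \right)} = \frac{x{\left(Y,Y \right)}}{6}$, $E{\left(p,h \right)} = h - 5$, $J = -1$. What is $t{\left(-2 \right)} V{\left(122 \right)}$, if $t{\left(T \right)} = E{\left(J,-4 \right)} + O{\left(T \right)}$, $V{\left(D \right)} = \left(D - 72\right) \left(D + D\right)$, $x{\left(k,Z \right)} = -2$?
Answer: $- \frac{341600}{3} \approx -1.1387 \cdot 10^{5}$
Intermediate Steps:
$E{\left(p,h \right)} = -5 + h$ ($E{\left(p,h \right)} = h - 5 = -5 + h$)
$O{\left(Y \right)} = - \frac{1}{3}$ ($O{\left(Y \right)} = - \frac{2}{6} = \left(-2\right) \frac{1}{6} = - \frac{1}{3}$)
$V{\left(D \right)} = 2 D \left(-72 + D\right)$ ($V{\left(D \right)} = \left(-72 + D\right) 2 D = 2 D \left(-72 + D\right)$)
$t{\left(T \right)} = - \frac{28}{3}$ ($t{\left(T \right)} = \left(-5 - 4\right) - \frac{1}{3} = -9 - \frac{1}{3} = - \frac{28}{3}$)
$t{\left(-2 \right)} V{\left(122 \right)} = - \frac{28 \cdot 2 \cdot 122 \left(-72 + 122\right)}{3} = - \frac{28 \cdot 2 \cdot 122 \cdot 50}{3} = \left(- \frac{28}{3}\right) 12200 = - \frac{341600}{3}$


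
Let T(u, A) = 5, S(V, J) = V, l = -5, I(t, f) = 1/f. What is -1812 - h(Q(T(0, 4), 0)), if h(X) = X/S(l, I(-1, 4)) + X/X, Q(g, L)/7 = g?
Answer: -1806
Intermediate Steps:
Q(g, L) = 7*g
h(X) = 1 - X/5 (h(X) = X/(-5) + X/X = X*(-1/5) + 1 = -X/5 + 1 = 1 - X/5)
-1812 - h(Q(T(0, 4), 0)) = -1812 - (1 - 7*5/5) = -1812 - (1 - 1/5*35) = -1812 - (1 - 7) = -1812 - 1*(-6) = -1812 + 6 = -1806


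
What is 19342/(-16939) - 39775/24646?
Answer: -1150451657/417478594 ≈ -2.7557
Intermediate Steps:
19342/(-16939) - 39775/24646 = 19342*(-1/16939) - 39775*1/24646 = -19342/16939 - 39775/24646 = -1150451657/417478594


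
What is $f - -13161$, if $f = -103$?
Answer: $13058$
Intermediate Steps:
$f - -13161 = -103 - -13161 = -103 + 13161 = 13058$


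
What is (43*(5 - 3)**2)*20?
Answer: 3440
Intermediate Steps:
(43*(5 - 3)**2)*20 = (43*2**2)*20 = (43*4)*20 = 172*20 = 3440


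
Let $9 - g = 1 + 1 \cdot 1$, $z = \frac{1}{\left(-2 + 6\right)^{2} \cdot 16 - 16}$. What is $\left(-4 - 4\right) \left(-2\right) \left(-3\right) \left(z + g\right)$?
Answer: $- \frac{1681}{5} \approx -336.2$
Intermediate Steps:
$z = \frac{1}{240}$ ($z = \frac{1}{4^{2} \cdot 16 - 16} = \frac{1}{16 \cdot 16 - 16} = \frac{1}{256 - 16} = \frac{1}{240} \approx 0.0041667$)
$g = 7$ ($g = 9 - \left(1 + 1 \cdot 1\right) = 9 - \left(1 + 1\right) = 9 - 2 = 7$)
$\left(-4 - 4\right) \left(-2\right) \left(-3\right) \left(z + g\right) = \left(-4 - 4\right) \left(-2\right) \left(-3\right) \left(\frac{1}{240} + 7\right) = \left(-4 - 4\right) \left(-2\right) \left(-3\right) \frac{1681}{240} = \left(-8\right) \left(-2\right) \left(-3\right) \frac{1681}{240} = 16 \left(-3\right) \frac{1681}{240} = \left(-48\right) \frac{1681}{240} = - \frac{1681}{5}$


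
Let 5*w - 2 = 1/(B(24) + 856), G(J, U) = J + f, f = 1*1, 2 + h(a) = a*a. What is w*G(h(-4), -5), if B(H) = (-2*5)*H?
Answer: 3699/616 ≈ 6.0049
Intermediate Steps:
B(H) = -10*H
h(a) = -2 + a**2 (h(a) = -2 + a*a = -2 + a**2)
f = 1
G(J, U) = 1 + J (G(J, U) = J + 1 = 1 + J)
w = 1233/3080 (w = 2/5 + 1/(5*(-10*24 + 856)) = 2/5 + 1/(5*(-240 + 856)) = 2/5 + (1/5)/616 = 2/5 + (1/5)*(1/616) = 2/5 + 1/3080 = 1233/3080 ≈ 0.40032)
w*G(h(-4), -5) = 1233*(1 + (-2 + (-4)**2))/3080 = 1233*(1 + (-2 + 16))/3080 = 1233*(1 + 14)/3080 = (1233/3080)*15 = 3699/616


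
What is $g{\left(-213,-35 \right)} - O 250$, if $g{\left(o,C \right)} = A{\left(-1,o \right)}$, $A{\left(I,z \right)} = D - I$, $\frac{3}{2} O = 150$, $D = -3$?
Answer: $-25002$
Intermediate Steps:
$O = 100$ ($O = \frac{2}{3} \cdot 150 = 100$)
$A{\left(I,z \right)} = -3 - I$
$g{\left(o,C \right)} = -2$ ($g{\left(o,C \right)} = -3 - -1 = -3 + 1 = -2$)
$g{\left(-213,-35 \right)} - O 250 = -2 - 100 \cdot 250 = -2 - 25000 = -25002$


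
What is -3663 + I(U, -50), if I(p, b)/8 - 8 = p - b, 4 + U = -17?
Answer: -3367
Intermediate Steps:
U = -21 (U = -4 - 17 = -21)
I(p, b) = 64 - 8*b + 8*p (I(p, b) = 64 + 8*(p - b) = 64 + (-8*b + 8*p) = 64 - 8*b + 8*p)
-3663 + I(U, -50) = -3663 + (64 - 8*(-50) + 8*(-21)) = -3663 + (64 + 400 - 168) = -3663 + 296 = -3367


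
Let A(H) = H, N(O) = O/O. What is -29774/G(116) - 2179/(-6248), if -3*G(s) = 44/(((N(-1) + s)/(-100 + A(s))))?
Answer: 371007643/24992 ≈ 14845.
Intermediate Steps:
N(O) = 1
G(s) = -44*(-100 + s)/(3*(1 + s)) (G(s) = -44/(3*((1 + s)/(-100 + s))) = -44*(-100 + s)/(1 + s)/3 = -44*(-100 + s)/(3*(1 + s)))
-29774/G(116) - 2179/(-6248) = -29774*3*(1 + 116)/(44*(100 - 1*116)) - 2179/(-6248) = -29774*351/(44*(100 - 116)) - 2179*(-1/6248) = -29774/((44/3)*(1/117)*(-16)) + 2179/6248 = -29774/(-704/351) + 2179/6248 = -29774*(-351/704) + 2179/6248 = 5225337/352 + 2179/6248 = 371007643/24992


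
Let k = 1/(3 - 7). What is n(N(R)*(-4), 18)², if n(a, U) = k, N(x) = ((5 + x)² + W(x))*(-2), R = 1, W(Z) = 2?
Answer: 1/16 ≈ 0.062500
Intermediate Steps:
N(x) = -4 - 2*(5 + x)² (N(x) = ((5 + x)² + 2)*(-2) = (2 + (5 + x)²)*(-2) = -4 - 2*(5 + x)²)
k = -¼ (k = 1/(-4) = -¼ ≈ -0.25000)
n(a, U) = -¼
n(N(R)*(-4), 18)² = (-¼)² = 1/16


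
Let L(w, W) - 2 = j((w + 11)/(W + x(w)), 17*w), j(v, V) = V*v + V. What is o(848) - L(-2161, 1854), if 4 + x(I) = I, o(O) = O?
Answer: 90672863/311 ≈ 2.9155e+5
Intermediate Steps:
x(I) = -4 + I
j(v, V) = V + V*v
L(w, W) = 2 + 17*w*(1 + (11 + w)/(-4 + W + w)) (L(w, W) = 2 + (17*w)*(1 + (w + 11)/(W + (-4 + w))) = 2 + (17*w)*(1 + (11 + w)/(-4 + W + w)) = 2 + 17*w*(1 + (11 + w)/(-4 + W + w)))
o(848) - L(-2161, 1854) = 848 - (-8 + 2*1854 + 2*(-2161) + 17*(-2161)*(7 + 1854 + 2*(-2161)))/(-4 + 1854 - 2161) = 848 - (-8 + 3708 - 4322 + 17*(-2161)*(7 + 1854 - 4322))/(-311) = 848 - (-1)*(-8 + 3708 - 4322 + 17*(-2161)*(-2461))/311 = 848 - (-1)*(-8 + 3708 - 4322 + 90409757)/311 = 848 - (-1)*90409135/311 = 848 - 1*(-90409135/311) = 848 + 90409135/311 = 90672863/311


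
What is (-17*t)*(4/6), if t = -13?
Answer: 442/3 ≈ 147.33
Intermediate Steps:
(-17*t)*(4/6) = (-17*(-13))*(4/6) = 221*(4*(1/6)) = 221*(2/3) = 442/3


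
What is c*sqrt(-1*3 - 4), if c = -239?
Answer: -239*I*sqrt(7) ≈ -632.33*I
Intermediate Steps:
c*sqrt(-1*3 - 4) = -239*sqrt(-1*3 - 4) = -239*sqrt(-3 - 4) = -239*I*sqrt(7)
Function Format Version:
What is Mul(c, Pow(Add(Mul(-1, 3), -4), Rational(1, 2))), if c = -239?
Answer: Mul(-239, I, Pow(7, Rational(1, 2))) ≈ Mul(-632.33, I)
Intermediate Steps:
Mul(c, Pow(Add(Mul(-1, 3), -4), Rational(1, 2))) = Mul(-239, Pow(Add(Mul(-1, 3), -4), Rational(1, 2))) = Mul(-239, Pow(Add(-3, -4), Rational(1, 2))) = Mul(-239, Pow(-7, Rational(1, 2))) = Mul(-239, Mul(I, Pow(7, Rational(1, 2)))) = Mul(-239, I, Pow(7, Rational(1, 2)))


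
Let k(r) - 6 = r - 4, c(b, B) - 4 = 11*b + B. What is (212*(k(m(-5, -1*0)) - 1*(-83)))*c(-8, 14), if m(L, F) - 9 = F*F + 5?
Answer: -1469160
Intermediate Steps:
c(b, B) = 4 + B + 11*b (c(b, B) = 4 + (11*b + B) = 4 + (B + 11*b) = 4 + B + 11*b)
m(L, F) = 14 + F**2 (m(L, F) = 9 + (F*F + 5) = 9 + (F**2 + 5) = 9 + (5 + F**2) = 14 + F**2)
k(r) = 2 + r (k(r) = 6 + (r - 4) = 6 + (-4 + r) = 2 + r)
(212*(k(m(-5, -1*0)) - 1*(-83)))*c(-8, 14) = (212*((2 + (14 + (-1*0)**2)) - 1*(-83)))*(4 + 14 + 11*(-8)) = (212*((2 + (14 + 0**2)) + 83))*(4 + 14 - 88) = (212*((2 + (14 + 0)) + 83))*(-70) = (212*((2 + 14) + 83))*(-70) = (212*(16 + 83))*(-70) = (212*99)*(-70) = 20988*(-70) = -1469160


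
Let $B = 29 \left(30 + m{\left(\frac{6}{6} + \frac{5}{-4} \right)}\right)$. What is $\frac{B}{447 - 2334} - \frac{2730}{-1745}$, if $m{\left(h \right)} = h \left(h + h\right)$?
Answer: $\frac{5803255}{5268504} \approx 1.1015$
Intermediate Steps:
$m{\left(h \right)} = 2 h^{2}$ ($m{\left(h \right)} = h 2 h = 2 h^{2}$)
$B = \frac{6989}{8}$ ($B = 29 \left(30 + 2 \left(\frac{6}{6} + \frac{5}{-4}\right)^{2}\right) = 29 \left(30 + 2 \left(6 \cdot \frac{1}{6} + 5 \left(- \frac{1}{4}\right)\right)^{2}\right) = 29 \left(30 + 2 \left(1 - \frac{5}{4}\right)^{2}\right) = 29 \left(30 + 2 \left(- \frac{1}{4}\right)^{2}\right) = 29 \left(30 + 2 \cdot \frac{1}{16}\right) = 29 \left(30 + \frac{1}{8}\right) = 29 \cdot \frac{241}{8} = \frac{6989}{8} \approx 873.63$)
$\frac{B}{447 - 2334} - \frac{2730}{-1745} = \frac{6989}{8 \left(447 - 2334\right)} - \frac{2730}{-1745} = \frac{6989}{8 \left(-1887\right)} - - \frac{546}{349} = \frac{6989}{8} \left(- \frac{1}{1887}\right) + \frac{546}{349} = - \frac{6989}{15096} + \frac{546}{349} = \frac{5803255}{5268504}$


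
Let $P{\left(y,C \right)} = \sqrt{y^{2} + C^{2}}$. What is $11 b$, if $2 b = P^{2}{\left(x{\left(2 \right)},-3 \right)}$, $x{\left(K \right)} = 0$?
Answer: $\frac{99}{2} \approx 49.5$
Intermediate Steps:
$P{\left(y,C \right)} = \sqrt{C^{2} + y^{2}}$
$b = \frac{9}{2}$ ($b = \frac{\left(\sqrt{\left(-3\right)^{2} + 0^{2}}\right)^{2}}{2} = \frac{\left(\sqrt{9 + 0}\right)^{2}}{2} = \frac{\left(\sqrt{9}\right)^{2}}{2} = \frac{3^{2}}{2} = \frac{1}{2} \cdot 9 = \frac{9}{2} \approx 4.5$)
$11 b = 11 \cdot \frac{9}{2} = \frac{99}{2}$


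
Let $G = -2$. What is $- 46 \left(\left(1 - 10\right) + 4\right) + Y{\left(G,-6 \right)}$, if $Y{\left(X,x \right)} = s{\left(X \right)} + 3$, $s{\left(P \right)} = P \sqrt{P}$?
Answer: $233 - 2 i \sqrt{2} \approx 233.0 - 2.8284 i$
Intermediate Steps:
$s{\left(P \right)} = P^{\frac{3}{2}}$
$Y{\left(X,x \right)} = 3 + X^{\frac{3}{2}}$ ($Y{\left(X,x \right)} = X^{\frac{3}{2}} + 3 = 3 + X^{\frac{3}{2}}$)
$- 46 \left(\left(1 - 10\right) + 4\right) + Y{\left(G,-6 \right)} = - 46 \left(\left(1 - 10\right) + 4\right) + \left(3 + \left(-2\right)^{\frac{3}{2}}\right) = - 46 \left(-9 + 4\right) + \left(3 - 2 i \sqrt{2}\right) = \left(-46\right) \left(-5\right) + \left(3 - 2 i \sqrt{2}\right) = 230 + \left(3 - 2 i \sqrt{2}\right) = 233 - 2 i \sqrt{2}$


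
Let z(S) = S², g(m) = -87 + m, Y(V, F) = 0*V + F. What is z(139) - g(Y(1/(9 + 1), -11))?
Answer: 19419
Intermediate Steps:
Y(V, F) = F (Y(V, F) = 0 + F = F)
z(139) - g(Y(1/(9 + 1), -11)) = 139² - (-87 - 11) = 19321 - 1*(-98) = 19321 + 98 = 19419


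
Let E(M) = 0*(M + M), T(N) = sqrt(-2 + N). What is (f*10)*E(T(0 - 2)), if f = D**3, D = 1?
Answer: 0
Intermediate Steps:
E(M) = 0 (E(M) = 0*(2*M) = 0)
f = 1 (f = 1**3 = 1)
(f*10)*E(T(0 - 2)) = (1*10)*0 = 10*0 = 0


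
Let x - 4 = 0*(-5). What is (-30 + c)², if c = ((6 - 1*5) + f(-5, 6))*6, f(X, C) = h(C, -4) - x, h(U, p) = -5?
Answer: 6084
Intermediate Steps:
x = 4 (x = 4 + 0*(-5) = 4 + 0 = 4)
f(X, C) = -9 (f(X, C) = -5 - 1*4 = -5 - 4 = -9)
c = -48 (c = ((6 - 1*5) - 9)*6 = ((6 - 5) - 9)*6 = (1 - 9)*6 = -8*6 = -48)
(-30 + c)² = (-30 - 48)² = (-78)² = 6084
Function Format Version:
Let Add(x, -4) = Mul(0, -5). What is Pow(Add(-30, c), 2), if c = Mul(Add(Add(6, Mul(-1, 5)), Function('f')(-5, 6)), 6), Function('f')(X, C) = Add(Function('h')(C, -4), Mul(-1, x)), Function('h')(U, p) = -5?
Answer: 6084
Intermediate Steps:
x = 4 (x = Add(4, Mul(0, -5)) = Add(4, 0) = 4)
Function('f')(X, C) = -9 (Function('f')(X, C) = Add(-5, Mul(-1, 4)) = Add(-5, -4) = -9)
c = -48 (c = Mul(Add(Add(6, Mul(-1, 5)), -9), 6) = Mul(Add(Add(6, -5), -9), 6) = Mul(Add(1, -9), 6) = Mul(-8, 6) = -48)
Pow(Add(-30, c), 2) = Pow(Add(-30, -48), 2) = Pow(-78, 2) = 6084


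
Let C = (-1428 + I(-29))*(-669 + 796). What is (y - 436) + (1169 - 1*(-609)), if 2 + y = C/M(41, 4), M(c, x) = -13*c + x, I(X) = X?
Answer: 893899/529 ≈ 1689.8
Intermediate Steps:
M(c, x) = x - 13*c
C = -185039 (C = (-1428 - 29)*(-669 + 796) = -1457*127 = -185039)
y = 183981/529 (y = -2 - 185039/(4 - 13*41) = -2 - 185039/(4 - 533) = -2 - 185039/(-529) = -2 - 185039*(-1/529) = -2 + 185039/529 = 183981/529 ≈ 347.79)
(y - 436) + (1169 - 1*(-609)) = (183981/529 - 436) + (1169 - 1*(-609)) = -46663/529 + (1169 + 609) = -46663/529 + 1778 = 893899/529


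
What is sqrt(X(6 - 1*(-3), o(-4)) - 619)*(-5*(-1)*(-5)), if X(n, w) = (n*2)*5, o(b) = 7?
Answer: -575*I ≈ -575.0*I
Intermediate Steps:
X(n, w) = 10*n (X(n, w) = (2*n)*5 = 10*n)
sqrt(X(6 - 1*(-3), o(-4)) - 619)*(-5*(-1)*(-5)) = sqrt(10*(6 - 1*(-3)) - 619)*(-5*(-1)*(-5)) = sqrt(10*(6 + 3) - 619)*(5*(-5)) = sqrt(10*9 - 619)*(-25) = sqrt(90 - 619)*(-25) = sqrt(-529)*(-25) = (23*I)*(-25) = -575*I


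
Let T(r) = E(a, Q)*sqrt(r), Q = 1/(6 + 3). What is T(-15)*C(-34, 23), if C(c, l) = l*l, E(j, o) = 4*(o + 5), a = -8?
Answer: 97336*I*sqrt(15)/9 ≈ 41887.0*I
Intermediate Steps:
Q = 1/9 ≈ 0.11111
E(j, o) = 20 + 4*o (E(j, o) = 4*(5 + o) = 20 + 4*o)
C(c, l) = l**2
T(r) = 184*sqrt(r)/9 (T(r) = (20 + 4*(1/9))*sqrt(r) = (20 + 4/9)*sqrt(r) = 184*sqrt(r)/9)
T(-15)*C(-34, 23) = (184*sqrt(-15)/9)*23**2 = (184*(I*sqrt(15))/9)*529 = (184*I*sqrt(15)/9)*529 = 97336*I*sqrt(15)/9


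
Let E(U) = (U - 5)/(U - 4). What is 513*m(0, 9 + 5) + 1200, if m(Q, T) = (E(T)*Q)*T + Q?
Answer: 1200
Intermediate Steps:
E(U) = (-5 + U)/(-4 + U)
m(Q, T) = Q + Q*T*(-5 + T)/(-4 + T) (m(Q, T) = (((-5 + T)/(-4 + T))*Q)*T + Q = (Q*(-5 + T)/(-4 + T))*T + Q = Q*T*(-5 + T)/(-4 + T) + Q = Q + Q*T*(-5 + T)/(-4 + T))
513*m(0, 9 + 5) + 1200 = 513*(0*(-4 + (9 + 5) + (9 + 5)*(-5 + (9 + 5)))/(-4 + (9 + 5))) + 1200 = 513*(0*(-4 + 14 + 14*(-5 + 14))/(-4 + 14)) + 1200 = 513*(0*(-4 + 14 + 14*9)/10) + 1200 = 513*(0*(1/10)*(-4 + 14 + 126)) + 1200 = 513*(0*(1/10)*136) + 1200 = 513*0 + 1200 = 0 + 1200 = 1200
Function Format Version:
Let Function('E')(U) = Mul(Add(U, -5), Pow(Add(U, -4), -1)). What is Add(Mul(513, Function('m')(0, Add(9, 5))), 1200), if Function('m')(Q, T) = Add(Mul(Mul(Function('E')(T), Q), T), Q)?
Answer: 1200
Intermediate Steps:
Function('E')(U) = Mul(Pow(Add(-4, U), -1), Add(-5, U)) (Function('E')(U) = Mul(Add(-5, U), Pow(Add(-4, U), -1)) = Mul(Pow(Add(-4, U), -1), Add(-5, U)))
Function('m')(Q, T) = Add(Q, Mul(Q, T, Pow(Add(-4, T), -1), Add(-5, T))) (Function('m')(Q, T) = Add(Mul(Mul(Mul(Pow(Add(-4, T), -1), Add(-5, T)), Q), T), Q) = Add(Mul(Mul(Q, Pow(Add(-4, T), -1), Add(-5, T)), T), Q) = Add(Mul(Q, T, Pow(Add(-4, T), -1), Add(-5, T)), Q) = Add(Q, Mul(Q, T, Pow(Add(-4, T), -1), Add(-5, T))))
Add(Mul(513, Function('m')(0, Add(9, 5))), 1200) = Add(Mul(513, Mul(0, Pow(Add(-4, Add(9, 5)), -1), Add(-4, Add(9, 5), Mul(Add(9, 5), Add(-5, Add(9, 5)))))), 1200) = Add(Mul(513, Mul(0, Pow(Add(-4, 14), -1), Add(-4, 14, Mul(14, Add(-5, 14))))), 1200) = Add(Mul(513, Mul(0, Pow(10, -1), Add(-4, 14, Mul(14, 9)))), 1200) = Add(Mul(513, Mul(0, Rational(1, 10), Add(-4, 14, 126))), 1200) = Add(Mul(513, Mul(0, Rational(1, 10), 136)), 1200) = Add(Mul(513, 0), 1200) = Add(0, 1200) = 1200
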